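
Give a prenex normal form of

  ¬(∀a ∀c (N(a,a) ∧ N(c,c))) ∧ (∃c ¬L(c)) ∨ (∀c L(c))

Move each ¬ inward, flipping quantifiers it crosses:
  (∃a ∃c (¬N(a,a) ∨ ¬N(c,c))) ∧ (∃c ¬L(c)) ∨ (∀c L(c))
Standardize variables apart so no two quantifiers bind the same name: c↦p, c↦q.
  (∃a ∃c (¬N(a,a) ∨ ¬N(c,c))) ∧ (∃p ¬L(p)) ∨ (∀q L(q))
Finally move all quantifiers to the prefix:
  ∃a ∃c ∃p ∀q ((¬N(a,a) ∨ ¬N(c,c)) ∧ ¬L(p) ∨ L(q))

∃a ∃c ∃p ∀q ((¬N(a,a) ∨ ¬N(c,c)) ∧ ¬L(p) ∨ L(q))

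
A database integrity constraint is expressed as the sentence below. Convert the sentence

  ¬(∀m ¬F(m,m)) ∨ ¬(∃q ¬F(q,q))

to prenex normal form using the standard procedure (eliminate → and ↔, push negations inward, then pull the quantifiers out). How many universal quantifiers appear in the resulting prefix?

Push ¬ through the quantifiers and connectives to reach negation normal form:
  (∃m F(m,m)) ∨ (∀q F(q,q))
All bound variables are already distinct, so no renaming is needed.
Extract every quantifier outward, since the variables are now distinct and don't occur free across branches:
  ∃m ∀q (F(m,m) ∨ F(q,q))
The prefix is ∃m ∀q: 1 universal, 1 existential.

1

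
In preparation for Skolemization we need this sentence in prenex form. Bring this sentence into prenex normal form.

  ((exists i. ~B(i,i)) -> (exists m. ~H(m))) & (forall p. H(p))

forall i. exists m. forall p. ((B(i,i) | ~H(m)) & H(p))

Eliminate → and ↔ using ¬ and ∨.
  (~(exists i. ~B(i,i)) | (exists m. ~H(m))) & (forall p. H(p))
Push ¬ through the quantifiers and connectives to reach negation normal form:
  ((forall i. B(i,i)) | (exists m. ~H(m))) & (forall p. H(p))
All bound variables are already distinct, so no renaming is needed.
Extract every quantifier outward, since the variables are now distinct and don't occur free across branches:
  forall i. exists m. forall p. ((B(i,i) | ~H(m)) & H(p))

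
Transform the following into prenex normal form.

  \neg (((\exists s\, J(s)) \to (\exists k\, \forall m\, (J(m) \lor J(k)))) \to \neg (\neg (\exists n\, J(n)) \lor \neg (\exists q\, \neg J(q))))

\forall s\, \exists k\, \forall m\, \forall n\, \forall q\, ((\neg J(s) \lor J(m) \lor J(k)) \land (\neg J(n) \lor J(q)))

First replace A → B with ¬A ∨ B.
  \neg (\neg (\neg (\exists s\, J(s)) \lor (\exists k\, \forall m\, (J(m) \lor J(k)))) \lor \neg (\neg (\exists n\, J(n)) \lor \neg (\exists q\, \neg J(q))))
Push ¬ through the quantifiers and connectives to reach negation normal form:
  ((\forall s\, \neg J(s)) \lor (\exists k\, \forall m\, (J(m) \lor J(k)))) \land ((\forall n\, \neg J(n)) \lor (\forall q\, J(q)))
Finally move all quantifiers to the prefix:
  \forall s\, \exists k\, \forall m\, \forall n\, \forall q\, ((\neg J(s) \lor J(m) \lor J(k)) \land (\neg J(n) \lor J(q)))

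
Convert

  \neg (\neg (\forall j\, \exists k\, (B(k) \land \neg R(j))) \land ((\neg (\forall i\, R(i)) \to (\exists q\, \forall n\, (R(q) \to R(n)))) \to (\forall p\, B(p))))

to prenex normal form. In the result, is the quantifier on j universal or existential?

First replace A → B with ¬A ∨ B.
  \neg (\neg (\forall j\, \exists k\, (B(k) \land \neg R(j))) \land (\neg (\neg \neg (\forall i\, R(i)) \lor (\exists q\, \forall n\, (\neg R(q) \lor R(n)))) \lor (\forall p\, B(p))))
Drive negations inward (¬∀x A ≡ ∃x ¬A, ¬∃x A ≡ ∀x ¬A, De Morgan for ∧/∨):
  (\forall j\, \exists k\, (B(k) \land \neg R(j))) \lor ((\forall i\, R(i)) \lor (\exists q\, \forall n\, (\neg R(q) \lor R(n)))) \land (\exists p\, \neg B(p))
All bound variables are already distinct, so no renaming is needed.
Extract every quantifier outward, since the variables are now distinct and don't occur free across branches:
  \forall j\, \exists k\, \forall i\, \exists q\, \forall n\, \exists p\, (B(k) \land \neg R(j) \lor (R(i) \lor \neg R(q) \lor R(n)) \land \neg B(p))
The quantifier \forall j sits under an even number of negations (counting the antecedent side of each →), so it remains universal.

universal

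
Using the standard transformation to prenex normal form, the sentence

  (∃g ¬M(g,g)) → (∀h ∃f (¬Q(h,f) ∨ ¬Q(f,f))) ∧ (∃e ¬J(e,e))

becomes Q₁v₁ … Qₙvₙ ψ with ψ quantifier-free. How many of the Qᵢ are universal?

Eliminate → and ↔ using ¬ and ∨.
  ¬(∃g ¬M(g,g)) ∨ (∀h ∃f (¬Q(h,f) ∨ ¬Q(f,f))) ∧ (∃e ¬J(e,e))
Move each ¬ inward, flipping quantifiers it crosses:
  (∀g M(g,g)) ∨ (∀h ∃f (¬Q(h,f) ∨ ¬Q(f,f))) ∧ (∃e ¬J(e,e))
All bound variables are already distinct, so no renaming is needed.
Pull the quantifiers to the front (each side's bound variable is not free in the other side):
  ∀g ∀h ∃f ∃e (M(g,g) ∨ (¬Q(h,f) ∨ ¬Q(f,f)) ∧ ¬J(e,e))
The prefix is ∀g ∀h ∃f ∃e: 2 universal, 2 existential.

2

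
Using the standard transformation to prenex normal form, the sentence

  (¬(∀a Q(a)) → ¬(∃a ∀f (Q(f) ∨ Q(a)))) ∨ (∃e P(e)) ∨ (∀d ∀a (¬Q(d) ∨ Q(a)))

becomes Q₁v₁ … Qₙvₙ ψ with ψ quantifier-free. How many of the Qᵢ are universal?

4

Eliminate → and ↔ using ¬ and ∨.
  ¬¬(∀a Q(a)) ∨ ¬(∃a ∀f (Q(f) ∨ Q(a))) ∨ (∃e P(e)) ∨ (∀d ∀a (¬Q(d) ∨ Q(a)))
Move each ¬ inward, flipping quantifiers it crosses:
  (∀a Q(a)) ∨ (∀a ∃f (¬Q(f) ∧ ¬Q(a))) ∨ (∃e P(e)) ∨ (∀d ∀a (¬Q(d) ∨ Q(a)))
Rename bound variables to avoid capture: a↦c, a↦t.
  (∀a Q(a)) ∨ (∀c ∃f (¬Q(f) ∧ ¬Q(c))) ∨ (∃e P(e)) ∨ (∀d ∀t (¬Q(d) ∨ Q(t)))
Extract every quantifier outward, since the variables are now distinct and don't occur free across branches:
  ∀a ∀c ∃f ∃e ∀d ∀t (Q(a) ∨ ¬Q(f) ∧ ¬Q(c) ∨ P(e) ∨ ¬Q(d) ∨ Q(t))
The prefix is ∀a ∀c ∃f ∃e ∀d ∀t: 4 universal, 2 existential.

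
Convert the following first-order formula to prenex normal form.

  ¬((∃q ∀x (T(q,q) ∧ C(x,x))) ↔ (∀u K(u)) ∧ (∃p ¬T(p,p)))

∃q ∀x ∃u ∀p ∀z ∃v1 ∀y1 ∃w (T(q,q) ∧ C(x,x) ∧ (¬K(u) ∨ T(p,p)) ∨ K(z) ∧ ¬T(v1,v1) ∧ (¬T(y1,y1) ∨ ¬C(w,w)))

First replace A → B with ¬A ∨ B; A ↔ B as (¬A ∨ B) ∧ (¬B ∨ A).
  ¬((¬(∃q ∀x (T(q,q) ∧ C(x,x))) ∨ (∀u K(u)) ∧ (∃p ¬T(p,p))) ∧ (¬((∀u K(u)) ∧ (∃p ¬T(p,p))) ∨ (∃q ∀x (T(q,q) ∧ C(x,x)))))
Drive negations inward (¬∀x A ≡ ∃x ¬A, ¬∃x A ≡ ∀x ¬A, De Morgan for ∧/∨):
  (∃q ∀x (T(q,q) ∧ C(x,x))) ∧ ((∃u ¬K(u)) ∨ (∀p T(p,p))) ∨ (∀u K(u)) ∧ (∃p ¬T(p,p)) ∧ (∀q ∃x (¬T(q,q) ∨ ¬C(x,x)))
Standardize variables apart so no two quantifiers bind the same name: u↦z, p↦v1, q↦y1, x↦w.
  (∃q ∀x (T(q,q) ∧ C(x,x))) ∧ ((∃u ¬K(u)) ∨ (∀p T(p,p))) ∨ (∀z K(z)) ∧ (∃v1 ¬T(v1,v1)) ∧ (∀y1 ∃w (¬T(y1,y1) ∨ ¬C(w,w)))
Finally move all quantifiers to the prefix:
  ∃q ∀x ∃u ∀p ∀z ∃v1 ∀y1 ∃w (T(q,q) ∧ C(x,x) ∧ (¬K(u) ∨ T(p,p)) ∨ K(z) ∧ ¬T(v1,v1) ∧ (¬T(y1,y1) ∨ ¬C(w,w)))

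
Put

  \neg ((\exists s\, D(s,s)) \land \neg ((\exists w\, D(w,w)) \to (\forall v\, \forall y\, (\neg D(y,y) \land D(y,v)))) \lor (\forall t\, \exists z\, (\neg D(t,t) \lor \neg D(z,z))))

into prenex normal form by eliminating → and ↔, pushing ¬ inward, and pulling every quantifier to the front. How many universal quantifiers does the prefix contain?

5

First replace A → B with ¬A ∨ B.
  \neg ((\exists s\, D(s,s)) \land \neg (\neg (\exists w\, D(w,w)) \lor (\forall v\, \forall y\, (\neg D(y,y) \land D(y,v)))) \lor (\forall t\, \exists z\, (\neg D(t,t) \lor \neg D(z,z))))
Push ¬ through the quantifiers and connectives to reach negation normal form:
  ((\forall s\, \neg D(s,s)) \lor (\forall w\, \neg D(w,w)) \lor (\forall v\, \forall y\, (\neg D(y,y) \land D(y,v)))) \land (\exists t\, \forall z\, (D(t,t) \land D(z,z)))
All bound variables are already distinct, so no renaming is needed.
Pull the quantifiers to the front (each side's bound variable is not free in the other side):
  \forall s\, \forall w\, \forall v\, \forall y\, \exists t\, \forall z\, ((\neg D(s,s) \lor \neg D(w,w) \lor \neg D(y,y) \land D(y,v)) \land D(t,t) \land D(z,z))
The prefix is \forall s \forall w \forall v \forall y \exists t \forall z: 5 universal, 1 existential.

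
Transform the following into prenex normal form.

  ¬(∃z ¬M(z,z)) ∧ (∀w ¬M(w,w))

Move each ¬ inward, flipping quantifiers it crosses:
  (∀z M(z,z)) ∧ (∀w ¬M(w,w))
All bound variables are already distinct, so no renaming is needed.
Extract every quantifier outward, since the variables are now distinct and don't occur free across branches:
  ∀z ∀w (M(z,z) ∧ ¬M(w,w))

∀z ∀w (M(z,z) ∧ ¬M(w,w))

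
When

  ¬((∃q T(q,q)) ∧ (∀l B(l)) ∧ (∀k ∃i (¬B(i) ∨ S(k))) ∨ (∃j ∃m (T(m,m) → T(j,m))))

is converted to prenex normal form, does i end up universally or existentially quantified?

First replace A → B with ¬A ∨ B.
  ¬((∃q T(q,q)) ∧ (∀l B(l)) ∧ (∀k ∃i (¬B(i) ∨ S(k))) ∨ (∃j ∃m (¬T(m,m) ∨ T(j,m))))
Move each ¬ inward, flipping quantifiers it crosses:
  ((∀q ¬T(q,q)) ∨ (∃l ¬B(l)) ∨ (∃k ∀i (B(i) ∧ ¬S(k)))) ∧ (∀j ∀m (T(m,m) ∧ ¬T(j,m)))
All bound variables are already distinct, so no renaming is needed.
Finally move all quantifiers to the prefix:
  ∀q ∃l ∃k ∀i ∀j ∀m ((¬T(q,q) ∨ ¬B(l) ∨ B(i) ∧ ¬S(k)) ∧ T(m,m) ∧ ¬T(j,m))
The quantifier ∃i sits under an odd number of negations (counting the antecedent side of each →), so it flips to ∀i.

universal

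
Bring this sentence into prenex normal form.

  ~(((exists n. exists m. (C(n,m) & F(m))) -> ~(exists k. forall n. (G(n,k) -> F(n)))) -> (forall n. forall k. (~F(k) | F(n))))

Eliminate → and ↔ using ¬ and ∨.
  ~(~(~(exists n. exists m. (C(n,m) & F(m))) | ~(exists k. forall n. (~G(n,k) | F(n)))) | (forall n. forall k. (~F(k) | F(n))))
Drive negations inward (¬∀x A ≡ ∃x ¬A, ¬∃x A ≡ ∀x ¬A, De Morgan for ∧/∨):
  ((forall n. forall m. (~C(n,m) | ~F(m))) | (forall k. exists n. (G(n,k) & ~F(n)))) & (exists n. exists k. (F(k) & ~F(n)))
Give each quantifier a distinct variable: n↦c, n↦t, k↦w1.
  ((forall n. forall m. (~C(n,m) | ~F(m))) | (forall k. exists c. (G(c,k) & ~F(c)))) & (exists t. exists w1. (F(w1) & ~F(t)))
Extract every quantifier outward, since the variables are now distinct and don't occur free across branches:
  forall n. forall m. forall k. exists c. exists t. exists w1. ((~C(n,m) | ~F(m) | G(c,k) & ~F(c)) & F(w1) & ~F(t))

forall n. forall m. forall k. exists c. exists t. exists w1. ((~C(n,m) | ~F(m) | G(c,k) & ~F(c)) & F(w1) & ~F(t))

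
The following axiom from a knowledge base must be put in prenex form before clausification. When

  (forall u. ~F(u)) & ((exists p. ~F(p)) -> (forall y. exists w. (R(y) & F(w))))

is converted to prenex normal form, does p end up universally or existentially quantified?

universal

Eliminate → and ↔ using ¬ and ∨.
  (forall u. ~F(u)) & (~(exists p. ~F(p)) | (forall y. exists w. (R(y) & F(w))))
Drive negations inward (¬∀x A ≡ ∃x ¬A, ¬∃x A ≡ ∀x ¬A, De Morgan for ∧/∨):
  (forall u. ~F(u)) & ((forall p. F(p)) | (forall y. exists w. (R(y) & F(w))))
All bound variables are already distinct, so no renaming is needed.
Pull the quantifiers to the front (each side's bound variable is not free in the other side):
  forall u. forall p. forall y. exists w. (~F(u) & (F(p) | R(y) & F(w)))
The quantifier exists p sits under an odd number of negations (counting the antecedent side of each →), so it flips to forall p.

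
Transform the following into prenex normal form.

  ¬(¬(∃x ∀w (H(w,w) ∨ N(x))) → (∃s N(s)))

∀x ∃w ∀s (¬H(w,w) ∧ ¬N(x) ∧ ¬N(s))

First replace A → B with ¬A ∨ B.
  ¬(¬¬(∃x ∀w (H(w,w) ∨ N(x))) ∨ (∃s N(s)))
Push ¬ through the quantifiers and connectives to reach negation normal form:
  (∀x ∃w (¬H(w,w) ∧ ¬N(x))) ∧ (∀s ¬N(s))
Extract every quantifier outward, since the variables are now distinct and don't occur free across branches:
  ∀x ∃w ∀s (¬H(w,w) ∧ ¬N(x) ∧ ¬N(s))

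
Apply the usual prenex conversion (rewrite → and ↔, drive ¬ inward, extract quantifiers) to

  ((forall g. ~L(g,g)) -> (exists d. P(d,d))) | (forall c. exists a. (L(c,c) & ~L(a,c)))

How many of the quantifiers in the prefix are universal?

First replace A → B with ¬A ∨ B.
  ~(forall g. ~L(g,g)) | (exists d. P(d,d)) | (forall c. exists a. (L(c,c) & ~L(a,c)))
Move each ¬ inward, flipping quantifiers it crosses:
  (exists g. L(g,g)) | (exists d. P(d,d)) | (forall c. exists a. (L(c,c) & ~L(a,c)))
All bound variables are already distinct, so no renaming is needed.
Pull the quantifiers to the front (each side's bound variable is not free in the other side):
  exists g. exists d. forall c. exists a. (L(g,g) | P(d,d) | L(c,c) & ~L(a,c))
The prefix is exists g exists d forall c exists a: 1 universal, 3 existential.

1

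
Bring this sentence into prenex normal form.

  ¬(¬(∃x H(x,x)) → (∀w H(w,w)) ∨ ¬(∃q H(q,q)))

First replace A → B with ¬A ∨ B.
  ¬(¬¬(∃x H(x,x)) ∨ (∀w H(w,w)) ∨ ¬(∃q H(q,q)))
Drive negations inward (¬∀x A ≡ ∃x ¬A, ¬∃x A ≡ ∀x ¬A, De Morgan for ∧/∨):
  (∀x ¬H(x,x)) ∧ (∃w ¬H(w,w)) ∧ (∃q H(q,q))
Pull the quantifiers to the front (each side's bound variable is not free in the other side):
  ∀x ∃w ∃q (¬H(x,x) ∧ ¬H(w,w) ∧ H(q,q))

∀x ∃w ∃q (¬H(x,x) ∧ ¬H(w,w) ∧ H(q,q))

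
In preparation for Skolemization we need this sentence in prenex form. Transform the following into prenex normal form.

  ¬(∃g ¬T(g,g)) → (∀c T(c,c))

Rewrite implications/biconditionals: A → B as ¬A ∨ B.
  ¬¬(∃g ¬T(g,g)) ∨ (∀c T(c,c))
Drive negations inward (¬∀x A ≡ ∃x ¬A, ¬∃x A ≡ ∀x ¬A, De Morgan for ∧/∨):
  (∃g ¬T(g,g)) ∨ (∀c T(c,c))
Pull the quantifiers to the front (each side's bound variable is not free in the other side):
  ∃g ∀c (¬T(g,g) ∨ T(c,c))

∃g ∀c (¬T(g,g) ∨ T(c,c))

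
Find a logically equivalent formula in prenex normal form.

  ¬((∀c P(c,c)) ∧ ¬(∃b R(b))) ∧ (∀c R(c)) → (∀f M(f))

∀c ∀b ∃x ∀f (P(c,c) ∧ ¬R(b) ∨ ¬R(x) ∨ M(f))

Rewrite implications/biconditionals: A → B as ¬A ∨ B.
  ¬(¬((∀c P(c,c)) ∧ ¬(∃b R(b))) ∧ (∀c R(c))) ∨ (∀f M(f))
Push ¬ through the quantifiers and connectives to reach negation normal form:
  (∀c P(c,c)) ∧ (∀b ¬R(b)) ∨ (∃c ¬R(c)) ∨ (∀f M(f))
Give each quantifier a distinct variable: c↦x.
  (∀c P(c,c)) ∧ (∀b ¬R(b)) ∨ (∃x ¬R(x)) ∨ (∀f M(f))
Extract every quantifier outward, since the variables are now distinct and don't occur free across branches:
  ∀c ∀b ∃x ∀f (P(c,c) ∧ ¬R(b) ∨ ¬R(x) ∨ M(f))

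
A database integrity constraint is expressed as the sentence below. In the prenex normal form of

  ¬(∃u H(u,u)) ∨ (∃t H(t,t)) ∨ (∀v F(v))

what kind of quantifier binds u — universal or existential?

universal

Push ¬ through the quantifiers and connectives to reach negation normal form:
  (∀u ¬H(u,u)) ∨ (∃t H(t,t)) ∨ (∀v F(v))
Finally move all quantifiers to the prefix:
  ∀u ∃t ∀v (¬H(u,u) ∨ H(t,t) ∨ F(v))
The quantifier ∃u sits under an odd number of negations, so it flips to ∀u.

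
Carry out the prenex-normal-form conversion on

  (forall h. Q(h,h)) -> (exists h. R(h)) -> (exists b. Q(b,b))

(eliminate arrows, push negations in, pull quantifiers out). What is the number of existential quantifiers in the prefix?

2

Rewrite implications/biconditionals: A → B as ¬A ∨ B.
  ~(forall h. Q(h,h)) | ~(exists h. R(h)) | (exists b. Q(b,b))
Push ¬ through the quantifiers and connectives to reach negation normal form:
  (exists h. ~Q(h,h)) | (forall h. ~R(h)) | (exists b. Q(b,b))
Rename bound variables to avoid capture: h↦c.
  (exists h. ~Q(h,h)) | (forall c. ~R(c)) | (exists b. Q(b,b))
Pull the quantifiers to the front (each side's bound variable is not free in the other side):
  exists h. forall c. exists b. (~Q(h,h) | ~R(c) | Q(b,b))
The prefix is exists h forall c exists b: 1 universal, 2 existential.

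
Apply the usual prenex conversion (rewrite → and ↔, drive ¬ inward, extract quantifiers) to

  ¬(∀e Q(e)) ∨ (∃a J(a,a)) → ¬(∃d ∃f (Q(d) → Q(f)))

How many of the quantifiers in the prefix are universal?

4

Eliminate → and ↔ using ¬ and ∨.
  ¬(¬(∀e Q(e)) ∨ (∃a J(a,a))) ∨ ¬(∃d ∃f (¬Q(d) ∨ Q(f)))
Drive negations inward (¬∀x A ≡ ∃x ¬A, ¬∃x A ≡ ∀x ¬A, De Morgan for ∧/∨):
  (∀e Q(e)) ∧ (∀a ¬J(a,a)) ∨ (∀d ∀f (Q(d) ∧ ¬Q(f)))
All bound variables are already distinct, so no renaming is needed.
Extract every quantifier outward, since the variables are now distinct and don't occur free across branches:
  ∀e ∀a ∀d ∀f (Q(e) ∧ ¬J(a,a) ∨ Q(d) ∧ ¬Q(f))
The prefix is ∀e ∀a ∀d ∀f: 4 universal, 0 existential.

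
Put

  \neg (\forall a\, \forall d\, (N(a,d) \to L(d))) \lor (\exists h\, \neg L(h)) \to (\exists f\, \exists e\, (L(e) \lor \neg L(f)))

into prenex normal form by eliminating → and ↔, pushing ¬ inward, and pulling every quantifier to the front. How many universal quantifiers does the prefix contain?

3

First replace A → B with ¬A ∨ B.
  \neg (\neg (\forall a\, \forall d\, (\neg N(a,d) \lor L(d))) \lor (\exists h\, \neg L(h))) \lor (\exists f\, \exists e\, (L(e) \lor \neg L(f)))
Move each ¬ inward, flipping quantifiers it crosses:
  (\forall a\, \forall d\, (\neg N(a,d) \lor L(d))) \land (\forall h\, L(h)) \lor (\exists f\, \exists e\, (L(e) \lor \neg L(f)))
All bound variables are already distinct, so no renaming is needed.
Finally move all quantifiers to the prefix:
  \forall a\, \forall d\, \forall h\, \exists f\, \exists e\, ((\neg N(a,d) \lor L(d)) \land L(h) \lor L(e) \lor \neg L(f))
The prefix is \forall a \forall d \forall h \exists f \exists e: 3 universal, 2 existential.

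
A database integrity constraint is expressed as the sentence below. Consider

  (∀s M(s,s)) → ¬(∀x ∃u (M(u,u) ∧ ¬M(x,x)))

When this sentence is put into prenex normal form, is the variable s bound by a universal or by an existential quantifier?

existential

Rewrite implications/biconditionals: A → B as ¬A ∨ B.
  ¬(∀s M(s,s)) ∨ ¬(∀x ∃u (M(u,u) ∧ ¬M(x,x)))
Move each ¬ inward, flipping quantifiers it crosses:
  (∃s ¬M(s,s)) ∨ (∃x ∀u (¬M(u,u) ∨ M(x,x)))
Extract every quantifier outward, since the variables are now distinct and don't occur free across branches:
  ∃s ∃x ∀u (¬M(s,s) ∨ ¬M(u,u) ∨ M(x,x))
The quantifier ∀s sits under an odd number of negations (counting the antecedent side of each →), so it flips to ∃s.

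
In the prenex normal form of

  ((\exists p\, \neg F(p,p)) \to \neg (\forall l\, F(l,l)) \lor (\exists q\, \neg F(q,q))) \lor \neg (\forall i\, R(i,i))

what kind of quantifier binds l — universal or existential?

Rewrite implications/biconditionals: A → B as ¬A ∨ B.
  \neg (\exists p\, \neg F(p,p)) \lor \neg (\forall l\, F(l,l)) \lor (\exists q\, \neg F(q,q)) \lor \neg (\forall i\, R(i,i))
Drive negations inward (¬∀x A ≡ ∃x ¬A, ¬∃x A ≡ ∀x ¬A, De Morgan for ∧/∨):
  (\forall p\, F(p,p)) \lor (\exists l\, \neg F(l,l)) \lor (\exists q\, \neg F(q,q)) \lor (\exists i\, \neg R(i,i))
Extract every quantifier outward, since the variables are now distinct and don't occur free across branches:
  \forall p\, \exists l\, \exists q\, \exists i\, (F(p,p) \lor \neg F(l,l) \lor \neg F(q,q) \lor \neg R(i,i))
The quantifier \forall l sits under an odd number of negations (counting the antecedent side of each →), so it flips to \exists l.

existential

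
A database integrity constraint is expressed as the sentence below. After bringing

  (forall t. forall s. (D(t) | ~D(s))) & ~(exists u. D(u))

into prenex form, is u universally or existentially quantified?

Drive negations inward (¬∀x A ≡ ∃x ¬A, ¬∃x A ≡ ∀x ¬A, De Morgan for ∧/∨):
  (forall t. forall s. (D(t) | ~D(s))) & (forall u. ~D(u))
All bound variables are already distinct, so no renaming is needed.
Finally move all quantifiers to the prefix:
  forall t. forall s. forall u. ((D(t) | ~D(s)) & ~D(u))
The quantifier exists u sits under an odd number of negations, so it flips to forall u.

universal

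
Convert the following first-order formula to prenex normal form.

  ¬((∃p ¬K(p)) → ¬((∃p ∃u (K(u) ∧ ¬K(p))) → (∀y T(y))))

∃p ∀w ∀u ∀y (¬K(p) ∧ (¬K(u) ∨ K(w) ∨ T(y)))

Rewrite implications/biconditionals: A → B as ¬A ∨ B.
  ¬(¬(∃p ¬K(p)) ∨ ¬(¬(∃p ∃u (K(u) ∧ ¬K(p))) ∨ (∀y T(y))))
Drive negations inward (¬∀x A ≡ ∃x ¬A, ¬∃x A ≡ ∀x ¬A, De Morgan for ∧/∨):
  (∃p ¬K(p)) ∧ ((∀p ∀u (¬K(u) ∨ K(p))) ∨ (∀y T(y)))
Give each quantifier a distinct variable: p↦w.
  (∃p ¬K(p)) ∧ ((∀w ∀u (¬K(u) ∨ K(w))) ∨ (∀y T(y)))
Extract every quantifier outward, since the variables are now distinct and don't occur free across branches:
  ∃p ∀w ∀u ∀y (¬K(p) ∧ (¬K(u) ∨ K(w) ∨ T(y)))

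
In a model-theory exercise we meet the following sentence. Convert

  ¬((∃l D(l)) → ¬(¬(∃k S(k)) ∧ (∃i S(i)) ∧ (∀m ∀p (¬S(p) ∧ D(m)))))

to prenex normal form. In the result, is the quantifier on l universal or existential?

First replace A → B with ¬A ∨ B.
  ¬(¬(∃l D(l)) ∨ ¬(¬(∃k S(k)) ∧ (∃i S(i)) ∧ (∀m ∀p (¬S(p) ∧ D(m)))))
Move each ¬ inward, flipping quantifiers it crosses:
  (∃l D(l)) ∧ (∀k ¬S(k)) ∧ (∃i S(i)) ∧ (∀m ∀p (¬S(p) ∧ D(m)))
All bound variables are already distinct, so no renaming is needed.
Extract every quantifier outward, since the variables are now distinct and don't occur free across branches:
  ∃l ∀k ∃i ∀m ∀p (D(l) ∧ ¬S(k) ∧ S(i) ∧ ¬S(p) ∧ D(m))
The quantifier ∃l sits under an even number of negations (counting the antecedent side of each →), so it remains existential.

existential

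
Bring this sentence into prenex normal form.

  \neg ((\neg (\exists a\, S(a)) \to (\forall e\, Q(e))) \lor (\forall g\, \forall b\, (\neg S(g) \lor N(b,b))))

Eliminate → and ↔ using ¬ and ∨.
  \neg (\neg \neg (\exists a\, S(a)) \lor (\forall e\, Q(e)) \lor (\forall g\, \forall b\, (\neg S(g) \lor N(b,b))))
Drive negations inward (¬∀x A ≡ ∃x ¬A, ¬∃x A ≡ ∀x ¬A, De Morgan for ∧/∨):
  (\forall a\, \neg S(a)) \land (\exists e\, \neg Q(e)) \land (\exists g\, \exists b\, (S(g) \land \neg N(b,b)))
All bound variables are already distinct, so no renaming is needed.
Pull the quantifiers to the front (each side's bound variable is not free in the other side):
  \forall a\, \exists e\, \exists g\, \exists b\, (\neg S(a) \land \neg Q(e) \land S(g) \land \neg N(b,b))

\forall a\, \exists e\, \exists g\, \exists b\, (\neg S(a) \land \neg Q(e) \land S(g) \land \neg N(b,b))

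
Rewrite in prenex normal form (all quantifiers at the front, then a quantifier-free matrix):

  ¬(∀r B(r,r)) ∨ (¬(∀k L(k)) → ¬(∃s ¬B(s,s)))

First replace A → B with ¬A ∨ B.
  ¬(∀r B(r,r)) ∨ ¬¬(∀k L(k)) ∨ ¬(∃s ¬B(s,s))
Move each ¬ inward, flipping quantifiers it crosses:
  (∃r ¬B(r,r)) ∨ (∀k L(k)) ∨ (∀s B(s,s))
All bound variables are already distinct, so no renaming is needed.
Pull the quantifiers to the front (each side's bound variable is not free in the other side):
  ∃r ∀k ∀s (¬B(r,r) ∨ L(k) ∨ B(s,s))

∃r ∀k ∀s (¬B(r,r) ∨ L(k) ∨ B(s,s))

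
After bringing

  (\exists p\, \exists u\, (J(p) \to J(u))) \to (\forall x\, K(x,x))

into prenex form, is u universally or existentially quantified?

universal

First replace A → B with ¬A ∨ B.
  \neg (\exists p\, \exists u\, (\neg J(p) \lor J(u))) \lor (\forall x\, K(x,x))
Push ¬ through the quantifiers and connectives to reach negation normal form:
  (\forall p\, \forall u\, (J(p) \land \neg J(u))) \lor (\forall x\, K(x,x))
All bound variables are already distinct, so no renaming is needed.
Finally move all quantifiers to the prefix:
  \forall p\, \forall u\, \forall x\, (J(p) \land \neg J(u) \lor K(x,x))
The quantifier \exists u sits under an odd number of negations (counting the antecedent side of each →), so it flips to \forall u.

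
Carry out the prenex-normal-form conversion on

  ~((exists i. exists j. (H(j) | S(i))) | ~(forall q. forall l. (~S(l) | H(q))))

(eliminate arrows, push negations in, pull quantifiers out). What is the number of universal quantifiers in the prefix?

Move each ¬ inward, flipping quantifiers it crosses:
  (forall i. forall j. (~H(j) & ~S(i))) & (forall q. forall l. (~S(l) | H(q)))
All bound variables are already distinct, so no renaming is needed.
Extract every quantifier outward, since the variables are now distinct and don't occur free across branches:
  forall i. forall j. forall q. forall l. (~H(j) & ~S(i) & (~S(l) | H(q)))
The prefix is forall i forall j forall q forall l: 4 universal, 0 existential.

4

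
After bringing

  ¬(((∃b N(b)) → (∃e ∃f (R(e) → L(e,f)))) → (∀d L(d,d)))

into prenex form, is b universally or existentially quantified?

universal

Eliminate → and ↔ using ¬ and ∨.
  ¬(¬(¬(∃b N(b)) ∨ (∃e ∃f (¬R(e) ∨ L(e,f)))) ∨ (∀d L(d,d)))
Drive negations inward (¬∀x A ≡ ∃x ¬A, ¬∃x A ≡ ∀x ¬A, De Morgan for ∧/∨):
  ((∀b ¬N(b)) ∨ (∃e ∃f (¬R(e) ∨ L(e,f)))) ∧ (∃d ¬L(d,d))
All bound variables are already distinct, so no renaming is needed.
Pull the quantifiers to the front (each side's bound variable is not free in the other side):
  ∀b ∃e ∃f ∃d ((¬N(b) ∨ ¬R(e) ∨ L(e,f)) ∧ ¬L(d,d))
The quantifier ∃b sits under an odd number of negations (counting the antecedent side of each →), so it flips to ∀b.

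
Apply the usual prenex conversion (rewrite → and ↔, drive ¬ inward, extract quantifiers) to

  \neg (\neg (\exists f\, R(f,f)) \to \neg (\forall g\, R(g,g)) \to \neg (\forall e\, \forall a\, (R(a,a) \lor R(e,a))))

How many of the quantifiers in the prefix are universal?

3

Eliminate → and ↔ using ¬ and ∨.
  \neg (\neg \neg (\exists f\, R(f,f)) \lor \neg \neg (\forall g\, R(g,g)) \lor \neg (\forall e\, \forall a\, (R(a,a) \lor R(e,a))))
Move each ¬ inward, flipping quantifiers it crosses:
  (\forall f\, \neg R(f,f)) \land (\exists g\, \neg R(g,g)) \land (\forall e\, \forall a\, (R(a,a) \lor R(e,a)))
All bound variables are already distinct, so no renaming is needed.
Pull the quantifiers to the front (each side's bound variable is not free in the other side):
  \forall f\, \exists g\, \forall e\, \forall a\, (\neg R(f,f) \land \neg R(g,g) \land (R(a,a) \lor R(e,a)))
The prefix is \forall f \exists g \forall e \forall a: 3 universal, 1 existential.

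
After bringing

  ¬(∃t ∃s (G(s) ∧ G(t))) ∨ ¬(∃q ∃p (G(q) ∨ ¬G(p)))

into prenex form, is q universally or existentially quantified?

universal

Move each ¬ inward, flipping quantifiers it crosses:
  (∀t ∀s (¬G(s) ∨ ¬G(t))) ∨ (∀q ∀p (¬G(q) ∧ G(p)))
Finally move all quantifiers to the prefix:
  ∀t ∀s ∀q ∀p (¬G(s) ∨ ¬G(t) ∨ ¬G(q) ∧ G(p))
The quantifier ∃q sits under an odd number of negations, so it flips to ∀q.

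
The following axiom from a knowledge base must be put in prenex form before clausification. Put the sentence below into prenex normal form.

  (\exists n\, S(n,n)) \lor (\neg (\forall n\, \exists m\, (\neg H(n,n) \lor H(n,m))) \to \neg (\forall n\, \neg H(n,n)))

\exists n\, \forall t\, \exists m\, \exists v\, (S(n,n) \lor \neg H(t,t) \lor H(t,m) \lor H(v,v))

Rewrite implications/biconditionals: A → B as ¬A ∨ B.
  (\exists n\, S(n,n)) \lor \neg \neg (\forall n\, \exists m\, (\neg H(n,n) \lor H(n,m))) \lor \neg (\forall n\, \neg H(n,n))
Move each ¬ inward, flipping quantifiers it crosses:
  (\exists n\, S(n,n)) \lor (\forall n\, \exists m\, (\neg H(n,n) \lor H(n,m))) \lor (\exists n\, H(n,n))
Give each quantifier a distinct variable: n↦t, n↦v.
  (\exists n\, S(n,n)) \lor (\forall t\, \exists m\, (\neg H(t,t) \lor H(t,m))) \lor (\exists v\, H(v,v))
Finally move all quantifiers to the prefix:
  \exists n\, \forall t\, \exists m\, \exists v\, (S(n,n) \lor \neg H(t,t) \lor H(t,m) \lor H(v,v))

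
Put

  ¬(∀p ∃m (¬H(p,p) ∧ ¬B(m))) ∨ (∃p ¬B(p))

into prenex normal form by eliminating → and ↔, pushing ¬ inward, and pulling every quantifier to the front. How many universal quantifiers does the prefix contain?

1

Push ¬ through the quantifiers and connectives to reach negation normal form:
  (∃p ∀m (H(p,p) ∨ B(m))) ∨ (∃p ¬B(p))
Give each quantifier a distinct variable: p↦v.
  (∃p ∀m (H(p,p) ∨ B(m))) ∨ (∃v ¬B(v))
Pull the quantifiers to the front (each side's bound variable is not free in the other side):
  ∃p ∀m ∃v (H(p,p) ∨ B(m) ∨ ¬B(v))
The prefix is ∃p ∀m ∃v: 1 universal, 2 existential.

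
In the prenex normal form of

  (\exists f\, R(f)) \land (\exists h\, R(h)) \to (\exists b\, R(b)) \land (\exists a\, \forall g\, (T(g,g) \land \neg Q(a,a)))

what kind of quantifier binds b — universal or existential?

existential

Eliminate → and ↔ using ¬ and ∨.
  \neg ((\exists f\, R(f)) \land (\exists h\, R(h))) \lor (\exists b\, R(b)) \land (\exists a\, \forall g\, (T(g,g) \land \neg Q(a,a)))
Push ¬ through the quantifiers and connectives to reach negation normal form:
  (\forall f\, \neg R(f)) \lor (\forall h\, \neg R(h)) \lor (\exists b\, R(b)) \land (\exists a\, \forall g\, (T(g,g) \land \neg Q(a,a)))
Finally move all quantifiers to the prefix:
  \forall f\, \forall h\, \exists b\, \exists a\, \forall g\, (\neg R(f) \lor \neg R(h) \lor R(b) \land T(g,g) \land \neg Q(a,a))
The quantifier \exists b sits under an even number of negations (counting the antecedent side of each →), so it remains existential.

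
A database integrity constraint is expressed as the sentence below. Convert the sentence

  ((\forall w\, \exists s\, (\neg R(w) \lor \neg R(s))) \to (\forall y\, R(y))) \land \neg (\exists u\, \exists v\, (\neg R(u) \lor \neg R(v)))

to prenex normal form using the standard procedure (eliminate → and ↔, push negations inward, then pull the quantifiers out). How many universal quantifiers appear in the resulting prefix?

First replace A → B with ¬A ∨ B.
  (\neg (\forall w\, \exists s\, (\neg R(w) \lor \neg R(s))) \lor (\forall y\, R(y))) \land \neg (\exists u\, \exists v\, (\neg R(u) \lor \neg R(v)))
Push ¬ through the quantifiers and connectives to reach negation normal form:
  ((\exists w\, \forall s\, (R(w) \land R(s))) \lor (\forall y\, R(y))) \land (\forall u\, \forall v\, (R(u) \land R(v)))
All bound variables are already distinct, so no renaming is needed.
Pull the quantifiers to the front (each side's bound variable is not free in the other side):
  \exists w\, \forall s\, \forall y\, \forall u\, \forall v\, ((R(w) \land R(s) \lor R(y)) \land R(u) \land R(v))
The prefix is \exists w \forall s \forall y \forall u \forall v: 4 universal, 1 existential.

4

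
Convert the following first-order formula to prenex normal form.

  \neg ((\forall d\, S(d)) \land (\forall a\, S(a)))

\exists d\, \exists a\, (\neg S(d) \lor \neg S(a))

Push ¬ through the quantifiers and connectives to reach negation normal form:
  (\exists d\, \neg S(d)) \lor (\exists a\, \neg S(a))
Pull the quantifiers to the front (each side's bound variable is not free in the other side):
  \exists d\, \exists a\, (\neg S(d) \lor \neg S(a))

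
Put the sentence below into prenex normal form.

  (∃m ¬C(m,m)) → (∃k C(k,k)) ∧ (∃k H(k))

First replace A → B with ¬A ∨ B.
  ¬(∃m ¬C(m,m)) ∨ (∃k C(k,k)) ∧ (∃k H(k))
Push ¬ through the quantifiers and connectives to reach negation normal form:
  (∀m C(m,m)) ∨ (∃k C(k,k)) ∧ (∃k H(k))
Rename bound variables to avoid capture: k↦z.
  (∀m C(m,m)) ∨ (∃k C(k,k)) ∧ (∃z H(z))
Pull the quantifiers to the front (each side's bound variable is not free in the other side):
  ∀m ∃k ∃z (C(m,m) ∨ C(k,k) ∧ H(z))

∀m ∃k ∃z (C(m,m) ∨ C(k,k) ∧ H(z))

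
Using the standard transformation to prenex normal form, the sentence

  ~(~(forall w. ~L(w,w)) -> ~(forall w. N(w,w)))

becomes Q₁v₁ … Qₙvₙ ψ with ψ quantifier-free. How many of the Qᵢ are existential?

1

Rewrite implications/biconditionals: A → B as ¬A ∨ B.
  ~(~~(forall w. ~L(w,w)) | ~(forall w. N(w,w)))
Move each ¬ inward, flipping quantifiers it crosses:
  (exists w. L(w,w)) & (forall w. N(w,w))
Give each quantifier a distinct variable: w↦a.
  (exists w. L(w,w)) & (forall a. N(a,a))
Finally move all quantifiers to the prefix:
  exists w. forall a. (L(w,w) & N(a,a))
The prefix is exists w forall a: 1 universal, 1 existential.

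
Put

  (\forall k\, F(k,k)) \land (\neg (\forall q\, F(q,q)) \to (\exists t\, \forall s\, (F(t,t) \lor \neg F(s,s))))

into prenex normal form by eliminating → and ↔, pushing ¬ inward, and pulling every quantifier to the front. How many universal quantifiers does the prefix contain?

3

First replace A → B with ¬A ∨ B.
  (\forall k\, F(k,k)) \land (\neg \neg (\forall q\, F(q,q)) \lor (\exists t\, \forall s\, (F(t,t) \lor \neg F(s,s))))
Push ¬ through the quantifiers and connectives to reach negation normal form:
  (\forall k\, F(k,k)) \land ((\forall q\, F(q,q)) \lor (\exists t\, \forall s\, (F(t,t) \lor \neg F(s,s))))
Pull the quantifiers to the front (each side's bound variable is not free in the other side):
  \forall k\, \forall q\, \exists t\, \forall s\, (F(k,k) \land (F(q,q) \lor F(t,t) \lor \neg F(s,s)))
The prefix is \forall k \forall q \exists t \forall s: 3 universal, 1 existential.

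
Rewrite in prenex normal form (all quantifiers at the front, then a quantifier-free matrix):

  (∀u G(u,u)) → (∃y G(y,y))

Eliminate → and ↔ using ¬ and ∨.
  ¬(∀u G(u,u)) ∨ (∃y G(y,y))
Drive negations inward (¬∀x A ≡ ∃x ¬A, ¬∃x A ≡ ∀x ¬A, De Morgan for ∧/∨):
  (∃u ¬G(u,u)) ∨ (∃y G(y,y))
All bound variables are already distinct, so no renaming is needed.
Extract every quantifier outward, since the variables are now distinct and don't occur free across branches:
  ∃u ∃y (¬G(u,u) ∨ G(y,y))

∃u ∃y (¬G(u,u) ∨ G(y,y))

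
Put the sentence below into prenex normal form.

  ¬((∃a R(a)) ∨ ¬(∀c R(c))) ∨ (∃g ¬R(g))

Drive negations inward (¬∀x A ≡ ∃x ¬A, ¬∃x A ≡ ∀x ¬A, De Morgan for ∧/∨):
  (∀a ¬R(a)) ∧ (∀c R(c)) ∨ (∃g ¬R(g))
All bound variables are already distinct, so no renaming is needed.
Pull the quantifiers to the front (each side's bound variable is not free in the other side):
  ∀a ∀c ∃g (¬R(a) ∧ R(c) ∨ ¬R(g))

∀a ∀c ∃g (¬R(a) ∧ R(c) ∨ ¬R(g))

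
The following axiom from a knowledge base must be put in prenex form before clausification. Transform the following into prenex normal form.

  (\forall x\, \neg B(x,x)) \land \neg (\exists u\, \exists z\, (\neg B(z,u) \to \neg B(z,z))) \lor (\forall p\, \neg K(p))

First replace A → B with ¬A ∨ B.
  (\forall x\, \neg B(x,x)) \land \neg (\exists u\, \exists z\, (\neg \neg B(z,u) \lor \neg B(z,z))) \lor (\forall p\, \neg K(p))
Move each ¬ inward, flipping quantifiers it crosses:
  (\forall x\, \neg B(x,x)) \land (\forall u\, \forall z\, (\neg B(z,u) \land B(z,z))) \lor (\forall p\, \neg K(p))
Pull the quantifiers to the front (each side's bound variable is not free in the other side):
  \forall x\, \forall u\, \forall z\, \forall p\, (\neg B(x,x) \land \neg B(z,u) \land B(z,z) \lor \neg K(p))

\forall x\, \forall u\, \forall z\, \forall p\, (\neg B(x,x) \land \neg B(z,u) \land B(z,z) \lor \neg K(p))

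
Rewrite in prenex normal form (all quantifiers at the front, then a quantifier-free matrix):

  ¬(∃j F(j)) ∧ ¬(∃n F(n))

Move each ¬ inward, flipping quantifiers it crosses:
  (∀j ¬F(j)) ∧ (∀n ¬F(n))
All bound variables are already distinct, so no renaming is needed.
Extract every quantifier outward, since the variables are now distinct and don't occur free across branches:
  ∀j ∀n (¬F(j) ∧ ¬F(n))

∀j ∀n (¬F(j) ∧ ¬F(n))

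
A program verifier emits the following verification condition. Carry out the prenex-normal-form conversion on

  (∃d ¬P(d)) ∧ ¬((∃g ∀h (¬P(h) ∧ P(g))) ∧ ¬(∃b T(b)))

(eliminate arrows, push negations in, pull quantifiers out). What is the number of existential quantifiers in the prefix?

Drive negations inward (¬∀x A ≡ ∃x ¬A, ¬∃x A ≡ ∀x ¬A, De Morgan for ∧/∨):
  (∃d ¬P(d)) ∧ ((∀g ∃h (P(h) ∨ ¬P(g))) ∨ (∃b T(b)))
All bound variables are already distinct, so no renaming is needed.
Extract every quantifier outward, since the variables are now distinct and don't occur free across branches:
  ∃d ∀g ∃h ∃b (¬P(d) ∧ (P(h) ∨ ¬P(g) ∨ T(b)))
The prefix is ∃d ∀g ∃h ∃b: 1 universal, 3 existential.

3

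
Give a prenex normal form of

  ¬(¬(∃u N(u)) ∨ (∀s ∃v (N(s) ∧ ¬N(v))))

Drive negations inward (¬∀x A ≡ ∃x ¬A, ¬∃x A ≡ ∀x ¬A, De Morgan for ∧/∨):
  (∃u N(u)) ∧ (∃s ∀v (¬N(s) ∨ N(v)))
All bound variables are already distinct, so no renaming is needed.
Finally move all quantifiers to the prefix:
  ∃u ∃s ∀v (N(u) ∧ (¬N(s) ∨ N(v)))

∃u ∃s ∀v (N(u) ∧ (¬N(s) ∨ N(v)))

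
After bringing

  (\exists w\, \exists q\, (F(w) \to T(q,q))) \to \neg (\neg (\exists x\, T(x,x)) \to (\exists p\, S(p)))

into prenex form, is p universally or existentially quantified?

Rewrite implications/biconditionals: A → B as ¬A ∨ B.
  \neg (\exists w\, \exists q\, (\neg F(w) \lor T(q,q))) \lor \neg (\neg \neg (\exists x\, T(x,x)) \lor (\exists p\, S(p)))
Push ¬ through the quantifiers and connectives to reach negation normal form:
  (\forall w\, \forall q\, (F(w) \land \neg T(q,q))) \lor (\forall x\, \neg T(x,x)) \land (\forall p\, \neg S(p))
Pull the quantifiers to the front (each side's bound variable is not free in the other side):
  \forall w\, \forall q\, \forall x\, \forall p\, (F(w) \land \neg T(q,q) \lor \neg T(x,x) \land \neg S(p))
The quantifier \exists p sits under an odd number of negations (counting the antecedent side of each →), so it flips to \forall p.

universal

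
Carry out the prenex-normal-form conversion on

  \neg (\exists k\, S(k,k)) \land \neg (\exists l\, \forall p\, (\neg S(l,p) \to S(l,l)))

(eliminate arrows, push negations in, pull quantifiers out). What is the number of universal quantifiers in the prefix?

Eliminate → and ↔ using ¬ and ∨.
  \neg (\exists k\, S(k,k)) \land \neg (\exists l\, \forall p\, (\neg \neg S(l,p) \lor S(l,l)))
Drive negations inward (¬∀x A ≡ ∃x ¬A, ¬∃x A ≡ ∀x ¬A, De Morgan for ∧/∨):
  (\forall k\, \neg S(k,k)) \land (\forall l\, \exists p\, (\neg S(l,p) \land \neg S(l,l)))
All bound variables are already distinct, so no renaming is needed.
Finally move all quantifiers to the prefix:
  \forall k\, \forall l\, \exists p\, (\neg S(k,k) \land \neg S(l,p) \land \neg S(l,l))
The prefix is \forall k \forall l \exists p: 2 universal, 1 existential.

2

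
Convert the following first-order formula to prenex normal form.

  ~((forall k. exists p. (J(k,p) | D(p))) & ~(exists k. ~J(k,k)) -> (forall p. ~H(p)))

forall k. exists p. forall y. exists u. ((J(k,p) | D(p)) & J(y,y) & H(u))

Eliminate → and ↔ using ¬ and ∨.
  ~(~((forall k. exists p. (J(k,p) | D(p))) & ~(exists k. ~J(k,k))) | (forall p. ~H(p)))
Drive negations inward (¬∀x A ≡ ∃x ¬A, ¬∃x A ≡ ∀x ¬A, De Morgan for ∧/∨):
  (forall k. exists p. (J(k,p) | D(p))) & (forall k. J(k,k)) & (exists p. H(p))
Give each quantifier a distinct variable: k↦y, p↦u.
  (forall k. exists p. (J(k,p) | D(p))) & (forall y. J(y,y)) & (exists u. H(u))
Finally move all quantifiers to the prefix:
  forall k. exists p. forall y. exists u. ((J(k,p) | D(p)) & J(y,y) & H(u))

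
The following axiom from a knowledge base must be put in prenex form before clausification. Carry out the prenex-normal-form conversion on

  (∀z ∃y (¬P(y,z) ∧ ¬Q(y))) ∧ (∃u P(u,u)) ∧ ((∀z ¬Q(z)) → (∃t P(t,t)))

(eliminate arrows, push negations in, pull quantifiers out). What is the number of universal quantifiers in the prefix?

1

Rewrite implications/biconditionals: A → B as ¬A ∨ B.
  (∀z ∃y (¬P(y,z) ∧ ¬Q(y))) ∧ (∃u P(u,u)) ∧ (¬(∀z ¬Q(z)) ∨ (∃t P(t,t)))
Move each ¬ inward, flipping quantifiers it crosses:
  (∀z ∃y (¬P(y,z) ∧ ¬Q(y))) ∧ (∃u P(u,u)) ∧ ((∃z Q(z)) ∨ (∃t P(t,t)))
Standardize variables apart so no two quantifiers bind the same name: z↦w1.
  (∀z ∃y (¬P(y,z) ∧ ¬Q(y))) ∧ (∃u P(u,u)) ∧ ((∃w1 Q(w1)) ∨ (∃t P(t,t)))
Finally move all quantifiers to the prefix:
  ∀z ∃y ∃u ∃w1 ∃t (¬P(y,z) ∧ ¬Q(y) ∧ P(u,u) ∧ (Q(w1) ∨ P(t,t)))
The prefix is ∀z ∃y ∃u ∃w1 ∃t: 1 universal, 4 existential.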